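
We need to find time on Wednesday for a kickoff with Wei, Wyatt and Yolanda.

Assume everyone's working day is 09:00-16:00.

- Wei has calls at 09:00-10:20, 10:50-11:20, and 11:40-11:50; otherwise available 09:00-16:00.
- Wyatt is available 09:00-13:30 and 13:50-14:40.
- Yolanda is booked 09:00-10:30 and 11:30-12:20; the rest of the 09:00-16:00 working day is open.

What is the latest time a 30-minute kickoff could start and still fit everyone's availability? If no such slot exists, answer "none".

14:10

Wei free within 09:00–16:00: 10:20–10:50, 11:20–11:40, 11:50–16:00.
Yolanda free within 09:00–16:00: 10:30–11:30, 12:20–16:00.
Wei ∩ Wyatt: 10:20–10:50, 11:20–11:40, 11:50–13:30, 13:50–14:40.
Wei ∩ Wyatt ∩ Yolanda: 10:30–10:50, 11:20–11:30, 12:20–13:30, 13:50–14:40.
Windows ≥ 30 min: 12:20–13:30, 13:50–14:40.
Latest start in the last window 13:50–14:40 is 14:40 − 30 min = 14:10.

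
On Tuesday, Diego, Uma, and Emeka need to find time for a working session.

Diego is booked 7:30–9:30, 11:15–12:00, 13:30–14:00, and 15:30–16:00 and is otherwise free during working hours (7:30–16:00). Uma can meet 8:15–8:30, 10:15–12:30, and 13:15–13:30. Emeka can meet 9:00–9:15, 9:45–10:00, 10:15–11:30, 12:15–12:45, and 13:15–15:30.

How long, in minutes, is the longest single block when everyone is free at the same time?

Diego free within 07:30–16:00: 09:30–11:15, 12:00–13:30, 14:00–15:30.
Diego ∩ Uma: 10:15–11:15, 12:00–12:30, 13:15–13:30.
Diego ∩ Uma ∩ Emeka: 10:15–11:15, 12:15–12:30, 13:15–13:30.
Common window lengths: 60, 15, 15 min; longest is 60.

60 minutes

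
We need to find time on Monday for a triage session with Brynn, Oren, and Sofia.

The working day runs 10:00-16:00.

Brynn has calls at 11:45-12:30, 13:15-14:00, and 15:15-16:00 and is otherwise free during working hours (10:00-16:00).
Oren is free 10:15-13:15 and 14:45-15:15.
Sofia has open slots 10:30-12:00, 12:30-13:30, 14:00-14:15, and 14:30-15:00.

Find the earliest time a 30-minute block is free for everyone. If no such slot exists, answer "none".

Brynn free within 10:00–16:00: 10:00–11:45, 12:30–13:15, 14:00–15:15.
Brynn ∩ Oren: 10:15–11:45, 12:30–13:15, 14:45–15:15.
Brynn ∩ Oren ∩ Sofia: 10:30–11:45, 12:30–13:15, 14:45–15:00.
Windows ≥ 30 min: 10:30–11:45, 12:30–13:15.
Earliest such window starts at 10:30.

10:30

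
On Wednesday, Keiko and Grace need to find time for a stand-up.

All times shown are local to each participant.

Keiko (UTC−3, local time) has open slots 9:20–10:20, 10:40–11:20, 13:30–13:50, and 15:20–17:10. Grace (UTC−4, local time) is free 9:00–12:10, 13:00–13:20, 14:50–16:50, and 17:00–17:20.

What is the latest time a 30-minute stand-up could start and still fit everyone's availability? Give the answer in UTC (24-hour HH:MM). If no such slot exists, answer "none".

Keiko → UTC: 12:20–13:20, 13:40–14:20, 16:30–16:50, 18:20–20:10.
Grace → UTC: 13:00–16:10, 17:00–17:20, 18:50–20:50, 21:00–21:20.
Keiko ∩ Grace: 13:00–13:20, 13:40–14:20, 18:50–20:10.
Windows ≥ 30 min: 13:40–14:20, 18:50–20:10.
Latest start in the last window 18:50–20:10 is 20:10 − 30 min = 19:40.

19:40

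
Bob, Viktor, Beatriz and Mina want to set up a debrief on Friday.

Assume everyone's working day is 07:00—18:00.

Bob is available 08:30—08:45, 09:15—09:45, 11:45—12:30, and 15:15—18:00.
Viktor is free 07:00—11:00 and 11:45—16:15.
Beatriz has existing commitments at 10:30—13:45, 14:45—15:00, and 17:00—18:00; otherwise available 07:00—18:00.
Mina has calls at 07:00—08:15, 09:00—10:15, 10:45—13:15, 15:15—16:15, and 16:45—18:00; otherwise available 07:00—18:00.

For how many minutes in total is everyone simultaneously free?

Beatriz free within 07:00–18:00: 07:00–10:30, 13:45–14:45, 15:00–17:00.
Mina free within 07:00–18:00: 08:15–09:00, 10:15–10:45, 13:15–15:15, 16:15–16:45.
Bob ∩ Viktor: 08:30–08:45, 09:15–09:45, 11:45–12:30, 15:15–16:15.
Bob ∩ Viktor ∩ Beatriz: 08:30–08:45, 09:15–09:45, 15:15–16:15.
Bob ∩ Viktor ∩ Beatriz ∩ Mina: 08:30–08:45.
Total common minutes: 15.

15 minutes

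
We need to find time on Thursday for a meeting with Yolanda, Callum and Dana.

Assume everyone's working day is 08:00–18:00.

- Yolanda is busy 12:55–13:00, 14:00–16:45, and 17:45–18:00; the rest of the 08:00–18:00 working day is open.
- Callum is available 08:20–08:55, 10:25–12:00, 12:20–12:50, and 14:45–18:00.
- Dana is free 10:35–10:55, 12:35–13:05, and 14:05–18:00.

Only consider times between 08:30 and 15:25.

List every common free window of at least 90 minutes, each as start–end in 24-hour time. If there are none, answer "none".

none

Yolanda free within 08:00–18:00: 08:00–12:55, 13:00–14:00, 16:45–17:45.
Yolanda ∩ Callum: 08:20–08:55, 10:25–12:00, 12:20–12:50, 16:45–17:45.
Yolanda ∩ Callum ∩ Dana: 10:35–10:55, 12:35–12:50, 16:45–17:45.
Restricted to 08:30–15:25: 10:35–10:55, 12:35–12:50.
Windows ≥ 90 min: (none).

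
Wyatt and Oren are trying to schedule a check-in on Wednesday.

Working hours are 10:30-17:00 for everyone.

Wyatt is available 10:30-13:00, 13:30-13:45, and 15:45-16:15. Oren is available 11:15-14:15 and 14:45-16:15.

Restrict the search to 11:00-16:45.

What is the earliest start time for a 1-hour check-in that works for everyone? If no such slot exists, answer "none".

11:15

Wyatt ∩ Oren: 11:15–13:00, 13:30–13:45, 15:45–16:15.
Restricted to 11:00–16:45: 11:15–13:00, 13:30–13:45, 15:45–16:15.
Windows ≥ 60 min: 11:15–13:00.
Earliest such window starts at 11:15.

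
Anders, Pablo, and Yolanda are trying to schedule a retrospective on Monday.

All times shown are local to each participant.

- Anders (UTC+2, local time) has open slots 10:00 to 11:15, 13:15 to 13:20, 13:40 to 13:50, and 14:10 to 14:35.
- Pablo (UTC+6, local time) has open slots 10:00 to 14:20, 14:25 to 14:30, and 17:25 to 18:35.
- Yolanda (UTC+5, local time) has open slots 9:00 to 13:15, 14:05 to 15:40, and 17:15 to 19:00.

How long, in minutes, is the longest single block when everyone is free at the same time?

Anders → UTC: 08:00–09:15, 11:15–11:20, 11:40–11:50, 12:10–12:35.
Pablo → UTC: 04:00–08:20, 08:25–08:30, 11:25–12:35.
Yolanda → UTC: 04:00–08:15, 09:05–10:40, 12:15–14:00.
Anders ∩ Pablo: 08:00–08:20, 08:25–08:30, 11:40–11:50, 12:10–12:35.
Anders ∩ Pablo ∩ Yolanda: 08:00–08:15, 12:15–12:35.
Common window lengths: 15, 20 min; longest is 20.

20 minutes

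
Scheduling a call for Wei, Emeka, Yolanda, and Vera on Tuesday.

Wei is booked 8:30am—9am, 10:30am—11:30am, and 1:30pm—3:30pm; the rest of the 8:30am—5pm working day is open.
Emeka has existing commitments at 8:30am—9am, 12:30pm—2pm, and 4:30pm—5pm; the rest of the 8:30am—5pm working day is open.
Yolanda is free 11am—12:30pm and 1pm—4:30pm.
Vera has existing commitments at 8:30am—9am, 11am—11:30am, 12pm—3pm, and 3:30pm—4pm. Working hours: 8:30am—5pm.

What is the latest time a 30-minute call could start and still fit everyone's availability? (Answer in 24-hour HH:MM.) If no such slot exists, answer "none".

16:00

Wei free within 08:30–17:00: 09:00–10:30, 11:30–13:30, 15:30–17:00.
Emeka free within 08:30–17:00: 09:00–12:30, 14:00–16:30.
Vera free within 08:30–17:00: 09:00–11:00, 11:30–12:00, 15:00–15:30, 16:00–17:00.
Wei ∩ Emeka: 09:00–10:30, 11:30–12:30, 15:30–16:30.
Wei ∩ Emeka ∩ Yolanda: 11:30–12:30, 15:30–16:30.
Wei ∩ Emeka ∩ Yolanda ∩ Vera: 11:30–12:00, 16:00–16:30.
Windows ≥ 30 min: 11:30–12:00, 16:00–16:30.
Latest start in the last window 16:00–16:30 is 16:30 − 30 min = 16:00.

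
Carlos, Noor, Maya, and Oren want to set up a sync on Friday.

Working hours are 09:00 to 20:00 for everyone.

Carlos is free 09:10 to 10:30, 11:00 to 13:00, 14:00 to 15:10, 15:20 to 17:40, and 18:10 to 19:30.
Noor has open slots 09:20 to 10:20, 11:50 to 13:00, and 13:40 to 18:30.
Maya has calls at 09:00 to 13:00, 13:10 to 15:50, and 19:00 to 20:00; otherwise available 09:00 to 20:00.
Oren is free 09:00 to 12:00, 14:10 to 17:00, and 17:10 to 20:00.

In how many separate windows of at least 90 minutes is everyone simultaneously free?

0

Maya free within 09:00–20:00: 13:00–13:10, 15:50–19:00.
Carlos ∩ Noor: 09:20–10:20, 11:50–13:00, 14:00–15:10, 15:20–17:40, 18:10–18:30.
Carlos ∩ Noor ∩ Maya: 15:50–17:40, 18:10–18:30.
Carlos ∩ Noor ∩ Maya ∩ Oren: 15:50–17:00, 17:10–17:40, 18:10–18:30.
Windows ≥ 90 min: (none).
That's 0 windows.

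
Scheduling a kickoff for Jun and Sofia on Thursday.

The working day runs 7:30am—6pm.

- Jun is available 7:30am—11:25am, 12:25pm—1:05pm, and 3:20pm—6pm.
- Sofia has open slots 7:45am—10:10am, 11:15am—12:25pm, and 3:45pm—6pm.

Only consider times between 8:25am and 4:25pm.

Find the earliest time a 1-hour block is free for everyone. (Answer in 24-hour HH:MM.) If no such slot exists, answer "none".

08:25

Jun ∩ Sofia: 07:45–10:10, 11:15–11:25, 15:45–18:00.
Restricted to 08:25–16:25: 08:25–10:10, 11:15–11:25, 15:45–16:25.
Windows ≥ 60 min: 08:25–10:10.
Earliest such window starts at 08:25.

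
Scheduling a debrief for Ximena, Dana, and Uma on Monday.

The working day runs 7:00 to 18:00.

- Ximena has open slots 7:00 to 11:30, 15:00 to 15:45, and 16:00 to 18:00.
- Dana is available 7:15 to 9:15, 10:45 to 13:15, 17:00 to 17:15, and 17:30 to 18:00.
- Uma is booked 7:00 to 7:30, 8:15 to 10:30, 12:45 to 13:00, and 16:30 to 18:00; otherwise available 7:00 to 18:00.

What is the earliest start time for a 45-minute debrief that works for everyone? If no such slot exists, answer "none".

Uma free within 07:00–18:00: 07:30–08:15, 10:30–12:45, 13:00–16:30.
Ximena ∩ Dana: 07:15–09:15, 10:45–11:30, 17:00–17:15, 17:30–18:00.
Ximena ∩ Dana ∩ Uma: 07:30–08:15, 10:45–11:30.
Windows ≥ 45 min: 07:30–08:15, 10:45–11:30.
Earliest such window starts at 07:30.

07:30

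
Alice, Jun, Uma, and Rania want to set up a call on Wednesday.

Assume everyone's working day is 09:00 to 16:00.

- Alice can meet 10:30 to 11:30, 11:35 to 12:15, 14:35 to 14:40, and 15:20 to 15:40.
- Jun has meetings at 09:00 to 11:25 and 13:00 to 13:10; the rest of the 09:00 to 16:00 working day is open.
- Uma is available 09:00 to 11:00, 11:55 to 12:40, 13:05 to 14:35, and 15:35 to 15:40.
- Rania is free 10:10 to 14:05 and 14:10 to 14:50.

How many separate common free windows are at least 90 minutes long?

0

Jun free within 09:00–16:00: 11:25–13:00, 13:10–16:00.
Alice ∩ Jun: 11:25–11:30, 11:35–12:15, 14:35–14:40, 15:20–15:40.
Alice ∩ Jun ∩ Uma: 11:55–12:15, 15:35–15:40.
Alice ∩ Jun ∩ Uma ∩ Rania: 11:55–12:15.
Windows ≥ 90 min: (none).
That's 0 windows.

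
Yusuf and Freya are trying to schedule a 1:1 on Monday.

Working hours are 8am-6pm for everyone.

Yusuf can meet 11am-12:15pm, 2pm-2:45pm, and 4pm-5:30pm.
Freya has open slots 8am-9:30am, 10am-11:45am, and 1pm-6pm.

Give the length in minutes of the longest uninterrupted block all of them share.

Yusuf ∩ Freya: 11:00–11:45, 14:00–14:45, 16:00–17:30.
Common window lengths: 45, 45, 90 min; longest is 90.

90 minutes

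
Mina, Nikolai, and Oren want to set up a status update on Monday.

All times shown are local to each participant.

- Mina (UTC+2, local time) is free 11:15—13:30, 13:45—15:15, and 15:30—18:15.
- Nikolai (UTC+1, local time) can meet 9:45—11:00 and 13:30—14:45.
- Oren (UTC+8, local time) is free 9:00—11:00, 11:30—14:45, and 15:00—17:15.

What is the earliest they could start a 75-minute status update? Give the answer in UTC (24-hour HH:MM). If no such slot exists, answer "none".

none

Mina → UTC: 09:15–11:30, 11:45–13:15, 13:30–16:15.
Nikolai → UTC: 08:45–10:00, 12:30–13:45.
Oren → UTC: 01:00–03:00, 03:30–06:45, 07:00–09:15.
Mina ∩ Nikolai: 09:15–10:00, 12:30–13:15, 13:30–13:45.
Mina ∩ Nikolai ∩ Oren: (none).
Windows ≥ 75 min: (none).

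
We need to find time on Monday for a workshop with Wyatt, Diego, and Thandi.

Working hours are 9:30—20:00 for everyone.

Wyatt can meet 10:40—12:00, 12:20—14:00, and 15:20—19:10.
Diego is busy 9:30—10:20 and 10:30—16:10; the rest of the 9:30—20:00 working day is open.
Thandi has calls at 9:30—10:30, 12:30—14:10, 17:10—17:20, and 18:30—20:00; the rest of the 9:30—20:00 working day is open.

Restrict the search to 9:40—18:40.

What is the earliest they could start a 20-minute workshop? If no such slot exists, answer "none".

16:10

Diego free within 09:30–20:00: 10:20–10:30, 16:10–20:00.
Thandi free within 09:30–20:00: 10:30–12:30, 14:10–17:10, 17:20–18:30.
Wyatt ∩ Diego: 16:10–19:10.
Wyatt ∩ Diego ∩ Thandi: 16:10–17:10, 17:20–18:30.
Restricted to 09:40–18:40: 16:10–17:10, 17:20–18:30.
Windows ≥ 20 min: 16:10–17:10, 17:20–18:30.
Earliest such window starts at 16:10.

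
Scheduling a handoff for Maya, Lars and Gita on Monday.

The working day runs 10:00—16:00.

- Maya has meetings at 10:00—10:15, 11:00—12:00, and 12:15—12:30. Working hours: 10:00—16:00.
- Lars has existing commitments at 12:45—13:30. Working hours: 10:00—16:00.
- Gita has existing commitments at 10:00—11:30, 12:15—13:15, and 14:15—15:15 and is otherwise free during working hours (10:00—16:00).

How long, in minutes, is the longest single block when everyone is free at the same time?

45 minutes

Maya free within 10:00–16:00: 10:15–11:00, 12:00–12:15, 12:30–16:00.
Lars free within 10:00–16:00: 10:00–12:45, 13:30–16:00.
Gita free within 10:00–16:00: 11:30–12:15, 13:15–14:15, 15:15–16:00.
Maya ∩ Lars: 10:15–11:00, 12:00–12:15, 12:30–12:45, 13:30–16:00.
Maya ∩ Lars ∩ Gita: 12:00–12:15, 13:30–14:15, 15:15–16:00.
Common window lengths: 15, 45, 45 min; longest is 45.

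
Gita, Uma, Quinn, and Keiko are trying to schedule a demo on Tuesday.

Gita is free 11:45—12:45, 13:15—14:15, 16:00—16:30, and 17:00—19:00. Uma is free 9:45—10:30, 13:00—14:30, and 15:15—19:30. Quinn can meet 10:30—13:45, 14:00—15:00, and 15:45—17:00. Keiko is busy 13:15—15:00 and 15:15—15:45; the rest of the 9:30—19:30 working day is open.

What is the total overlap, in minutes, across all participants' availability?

Keiko free within 09:30–19:30: 09:30–13:15, 15:00–15:15, 15:45–19:30.
Gita ∩ Uma: 13:15–14:15, 16:00–16:30, 17:00–19:00.
Gita ∩ Uma ∩ Quinn: 13:15–13:45, 14:00–14:15, 16:00–16:30.
Gita ∩ Uma ∩ Quinn ∩ Keiko: 16:00–16:30.
Total common minutes: 30.

30 minutes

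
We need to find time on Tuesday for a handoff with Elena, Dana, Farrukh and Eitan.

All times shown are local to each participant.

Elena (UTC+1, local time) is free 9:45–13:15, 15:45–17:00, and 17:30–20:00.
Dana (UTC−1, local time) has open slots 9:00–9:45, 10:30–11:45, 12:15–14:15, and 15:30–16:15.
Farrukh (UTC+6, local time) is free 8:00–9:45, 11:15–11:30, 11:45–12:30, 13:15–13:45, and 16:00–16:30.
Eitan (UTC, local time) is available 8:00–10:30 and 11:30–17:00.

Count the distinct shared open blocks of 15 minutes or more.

Elena → UTC: 08:45–12:15, 14:45–16:00, 16:30–19:00.
Dana → UTC: 10:00–10:45, 11:30–12:45, 13:15–15:15, 16:30–17:15.
Farrukh → UTC: 02:00–03:45, 05:15–05:30, 05:45–06:30, 07:15–07:45, 10:00–10:30.
Eitan → UTC: 08:00–10:30, 11:30–17:00.
Elena ∩ Dana: 10:00–10:45, 11:30–12:15, 14:45–15:15, 16:30–17:15.
Elena ∩ Dana ∩ Farrukh: 10:00–10:30.
Elena ∩ Dana ∩ Farrukh ∩ Eitan: 10:00–10:30.
Windows ≥ 15 min: 10:00–10:30.
That's 1 window.

1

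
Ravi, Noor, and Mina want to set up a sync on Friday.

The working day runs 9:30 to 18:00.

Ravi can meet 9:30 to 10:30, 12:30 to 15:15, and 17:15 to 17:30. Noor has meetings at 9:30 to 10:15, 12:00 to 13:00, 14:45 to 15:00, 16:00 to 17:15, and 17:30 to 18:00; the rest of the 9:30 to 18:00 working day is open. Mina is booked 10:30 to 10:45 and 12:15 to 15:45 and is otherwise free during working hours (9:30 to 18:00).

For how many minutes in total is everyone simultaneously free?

30 minutes

Noor free within 09:30–18:00: 10:15–12:00, 13:00–14:45, 15:00–16:00, 17:15–17:30.
Mina free within 09:30–18:00: 09:30–10:30, 10:45–12:15, 15:45–18:00.
Ravi ∩ Noor: 10:15–10:30, 13:00–14:45, 15:00–15:15, 17:15–17:30.
Ravi ∩ Noor ∩ Mina: 10:15–10:30, 17:15–17:30.
Total common minutes: 15 + 15 = 30.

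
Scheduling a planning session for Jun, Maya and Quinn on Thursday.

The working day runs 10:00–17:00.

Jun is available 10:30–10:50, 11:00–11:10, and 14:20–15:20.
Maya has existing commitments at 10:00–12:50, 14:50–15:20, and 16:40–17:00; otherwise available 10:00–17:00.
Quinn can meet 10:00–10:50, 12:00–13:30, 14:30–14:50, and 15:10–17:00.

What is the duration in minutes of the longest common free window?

20 minutes

Maya free within 10:00–17:00: 12:50–14:50, 15:20–16:40.
Jun ∩ Maya: 14:20–14:50.
Jun ∩ Maya ∩ Quinn: 14:30–14:50.
Single common window of 20 minutes.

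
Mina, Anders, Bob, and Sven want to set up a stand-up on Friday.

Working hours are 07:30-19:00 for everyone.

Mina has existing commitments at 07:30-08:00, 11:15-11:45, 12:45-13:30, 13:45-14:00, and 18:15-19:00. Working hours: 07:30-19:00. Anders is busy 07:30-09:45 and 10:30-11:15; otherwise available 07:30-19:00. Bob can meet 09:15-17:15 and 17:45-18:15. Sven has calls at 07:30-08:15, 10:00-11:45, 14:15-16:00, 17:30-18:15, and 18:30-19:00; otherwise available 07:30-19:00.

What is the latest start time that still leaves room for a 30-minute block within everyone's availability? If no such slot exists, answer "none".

16:45

Mina free within 07:30–19:00: 08:00–11:15, 11:45–12:45, 13:30–13:45, 14:00–18:15.
Anders free within 07:30–19:00: 09:45–10:30, 11:15–19:00.
Sven free within 07:30–19:00: 08:15–10:00, 11:45–14:15, 16:00–17:30, 18:15–18:30.
Mina ∩ Anders: 09:45–10:30, 11:45–12:45, 13:30–13:45, 14:00–18:15.
Mina ∩ Anders ∩ Bob: 09:45–10:30, 11:45–12:45, 13:30–13:45, 14:00–17:15, 17:45–18:15.
Mina ∩ Anders ∩ Bob ∩ Sven: 09:45–10:00, 11:45–12:45, 13:30–13:45, 14:00–14:15, 16:00–17:15.
Windows ≥ 30 min: 11:45–12:45, 16:00–17:15.
Latest start in the last window 16:00–17:15 is 17:15 − 30 min = 16:45.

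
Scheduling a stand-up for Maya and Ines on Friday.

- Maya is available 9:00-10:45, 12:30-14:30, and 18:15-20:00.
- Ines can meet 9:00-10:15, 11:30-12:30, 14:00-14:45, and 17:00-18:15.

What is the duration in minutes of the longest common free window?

Maya ∩ Ines: 09:00–10:15, 14:00–14:30.
Common window lengths: 75, 30 min; longest is 75.

75 minutes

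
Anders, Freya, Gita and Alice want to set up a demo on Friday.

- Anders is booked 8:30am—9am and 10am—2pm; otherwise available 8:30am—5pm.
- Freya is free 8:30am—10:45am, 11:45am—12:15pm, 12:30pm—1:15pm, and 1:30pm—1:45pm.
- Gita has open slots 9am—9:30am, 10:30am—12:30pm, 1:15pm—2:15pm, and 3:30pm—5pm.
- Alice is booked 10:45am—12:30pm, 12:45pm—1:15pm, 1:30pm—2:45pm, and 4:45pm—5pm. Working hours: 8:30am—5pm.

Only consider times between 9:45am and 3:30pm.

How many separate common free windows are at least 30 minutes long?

0

Anders free within 08:30–17:00: 09:00–10:00, 14:00–17:00.
Alice free within 08:30–17:00: 08:30–10:45, 12:30–12:45, 13:15–13:30, 14:45–16:45.
Anders ∩ Freya: 09:00–10:00.
Anders ∩ Freya ∩ Gita: 09:00–09:30.
Anders ∩ Freya ∩ Gita ∩ Alice: 09:00–09:30.
Restricted to 09:45–15:30: (none).
Windows ≥ 30 min: (none).
That's 0 windows.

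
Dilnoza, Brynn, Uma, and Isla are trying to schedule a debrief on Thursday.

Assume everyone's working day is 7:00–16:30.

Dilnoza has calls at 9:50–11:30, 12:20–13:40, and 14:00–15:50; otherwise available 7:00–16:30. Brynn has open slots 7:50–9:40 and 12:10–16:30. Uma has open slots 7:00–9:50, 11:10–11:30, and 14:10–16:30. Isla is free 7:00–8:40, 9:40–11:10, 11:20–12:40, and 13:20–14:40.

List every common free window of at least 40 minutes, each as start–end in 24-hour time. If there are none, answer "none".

Dilnoza free within 07:00–16:30: 07:00–09:50, 11:30–12:20, 13:40–14:00, 15:50–16:30.
Dilnoza ∩ Brynn: 07:50–09:40, 12:10–12:20, 13:40–14:00, 15:50–16:30.
Dilnoza ∩ Brynn ∩ Uma: 07:50–09:40, 15:50–16:30.
Dilnoza ∩ Brynn ∩ Uma ∩ Isla: 07:50–08:40.
Windows ≥ 40 min: 07:50–08:40.

07:50–08:40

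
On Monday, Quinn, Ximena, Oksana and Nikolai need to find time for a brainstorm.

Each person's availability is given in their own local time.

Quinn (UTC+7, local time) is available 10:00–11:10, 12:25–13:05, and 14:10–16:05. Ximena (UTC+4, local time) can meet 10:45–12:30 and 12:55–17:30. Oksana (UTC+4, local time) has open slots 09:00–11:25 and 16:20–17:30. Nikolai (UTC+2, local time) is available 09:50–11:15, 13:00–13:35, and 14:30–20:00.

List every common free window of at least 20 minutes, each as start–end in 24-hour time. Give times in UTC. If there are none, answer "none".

Quinn → UTC: 03:00–04:10, 05:25–06:05, 07:10–09:05.
Ximena → UTC: 06:45–08:30, 08:55–13:30.
Oksana → UTC: 05:00–07:25, 12:20–13:30.
Nikolai → UTC: 07:50–09:15, 11:00–11:35, 12:30–18:00.
Quinn ∩ Ximena: 07:10–08:30, 08:55–09:05.
Quinn ∩ Ximena ∩ Oksana: 07:10–07:25.
Quinn ∩ Ximena ∩ Oksana ∩ Nikolai: (none).
Windows ≥ 20 min: (none).

none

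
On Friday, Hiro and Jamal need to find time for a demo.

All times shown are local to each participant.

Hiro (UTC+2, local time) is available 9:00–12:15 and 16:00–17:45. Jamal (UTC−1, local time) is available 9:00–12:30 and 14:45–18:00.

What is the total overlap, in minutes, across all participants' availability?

15 minutes

Hiro → UTC: 07:00–10:15, 14:00–15:45.
Jamal → UTC: 10:00–13:30, 15:45–19:00.
Hiro ∩ Jamal: 10:00–10:15.
Total common minutes: 15.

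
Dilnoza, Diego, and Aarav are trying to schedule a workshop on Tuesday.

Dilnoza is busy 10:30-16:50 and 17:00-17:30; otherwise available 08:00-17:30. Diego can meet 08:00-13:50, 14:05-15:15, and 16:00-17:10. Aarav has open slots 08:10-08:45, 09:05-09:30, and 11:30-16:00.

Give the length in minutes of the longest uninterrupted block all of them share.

Dilnoza free within 08:00–17:30: 08:00–10:30, 16:50–17:00.
Dilnoza ∩ Diego: 08:00–10:30, 16:50–17:00.
Dilnoza ∩ Diego ∩ Aarav: 08:10–08:45, 09:05–09:30.
Common window lengths: 35, 25 min; longest is 35.

35 minutes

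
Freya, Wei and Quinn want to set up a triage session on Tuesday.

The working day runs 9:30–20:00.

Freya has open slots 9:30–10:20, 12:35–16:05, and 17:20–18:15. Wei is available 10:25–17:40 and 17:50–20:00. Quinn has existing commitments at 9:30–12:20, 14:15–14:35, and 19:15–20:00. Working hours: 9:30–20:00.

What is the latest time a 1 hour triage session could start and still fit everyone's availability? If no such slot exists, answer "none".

Quinn free within 09:30–20:00: 12:20–14:15, 14:35–19:15.
Freya ∩ Wei: 12:35–16:05, 17:20–17:40, 17:50–18:15.
Freya ∩ Wei ∩ Quinn: 12:35–14:15, 14:35–16:05, 17:20–17:40, 17:50–18:15.
Windows ≥ 60 min: 12:35–14:15, 14:35–16:05.
Latest start in the last window 14:35–16:05 is 16:05 − 60 min = 15:05.

15:05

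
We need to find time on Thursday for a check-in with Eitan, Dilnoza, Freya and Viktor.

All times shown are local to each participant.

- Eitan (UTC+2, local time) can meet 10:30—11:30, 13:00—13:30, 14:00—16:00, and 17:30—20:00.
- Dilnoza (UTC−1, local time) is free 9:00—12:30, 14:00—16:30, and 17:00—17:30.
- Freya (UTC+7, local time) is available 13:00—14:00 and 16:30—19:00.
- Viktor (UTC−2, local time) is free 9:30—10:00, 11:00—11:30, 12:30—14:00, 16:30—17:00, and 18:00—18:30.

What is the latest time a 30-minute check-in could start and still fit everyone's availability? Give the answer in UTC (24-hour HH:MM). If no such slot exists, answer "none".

Eitan → UTC: 08:30–09:30, 11:00–11:30, 12:00–14:00, 15:30–18:00.
Dilnoza → UTC: 10:00–13:30, 15:00–17:30, 18:00–18:30.
Freya → UTC: 06:00–07:00, 09:30–12:00.
Viktor → UTC: 11:30–12:00, 13:00–13:30, 14:30–16:00, 18:30–19:00, 20:00–20:30.
Eitan ∩ Dilnoza: 11:00–11:30, 12:00–13:30, 15:30–17:30.
Eitan ∩ Dilnoza ∩ Freya: 11:00–11:30.
Eitan ∩ Dilnoza ∩ Freya ∩ Viktor: (none).
Windows ≥ 30 min: (none).

none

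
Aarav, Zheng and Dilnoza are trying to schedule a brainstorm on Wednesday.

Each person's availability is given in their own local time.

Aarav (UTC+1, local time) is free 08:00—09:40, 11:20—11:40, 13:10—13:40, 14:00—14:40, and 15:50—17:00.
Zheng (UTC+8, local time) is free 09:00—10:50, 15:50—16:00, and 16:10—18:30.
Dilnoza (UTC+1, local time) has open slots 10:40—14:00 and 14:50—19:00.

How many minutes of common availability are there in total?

Aarav → UTC: 07:00–08:40, 10:20–10:40, 12:10–12:40, 13:00–13:40, 14:50–16:00.
Zheng → UTC: 01:00–02:50, 07:50–08:00, 08:10–10:30.
Dilnoza → UTC: 09:40–13:00, 13:50–18:00.
Aarav ∩ Zheng: 07:50–08:00, 08:10–08:40, 10:20–10:30.
Aarav ∩ Zheng ∩ Dilnoza: 10:20–10:30.
Total common minutes: 10.

10 minutes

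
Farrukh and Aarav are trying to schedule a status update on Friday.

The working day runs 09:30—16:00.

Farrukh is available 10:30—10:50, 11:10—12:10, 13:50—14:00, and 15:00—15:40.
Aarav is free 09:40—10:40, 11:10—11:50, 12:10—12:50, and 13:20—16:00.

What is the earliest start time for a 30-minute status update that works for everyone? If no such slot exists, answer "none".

Farrukh ∩ Aarav: 10:30–10:40, 11:10–11:50, 13:50–14:00, 15:00–15:40.
Windows ≥ 30 min: 11:10–11:50, 15:00–15:40.
Earliest such window starts at 11:10.

11:10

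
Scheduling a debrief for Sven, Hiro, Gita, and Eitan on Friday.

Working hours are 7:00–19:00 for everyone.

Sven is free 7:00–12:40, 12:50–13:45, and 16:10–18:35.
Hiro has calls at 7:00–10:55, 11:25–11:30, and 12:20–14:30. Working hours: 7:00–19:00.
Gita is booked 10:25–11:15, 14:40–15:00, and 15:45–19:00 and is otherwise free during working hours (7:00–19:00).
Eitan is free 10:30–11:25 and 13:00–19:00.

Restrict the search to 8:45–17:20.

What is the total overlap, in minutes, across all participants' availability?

10 minutes

Hiro free within 07:00–19:00: 10:55–11:25, 11:30–12:20, 14:30–19:00.
Gita free within 07:00–19:00: 07:00–10:25, 11:15–14:40, 15:00–15:45.
Sven ∩ Hiro: 10:55–11:25, 11:30–12:20, 16:10–18:35.
Sven ∩ Hiro ∩ Gita: 11:15–11:25, 11:30–12:20.
Sven ∩ Hiro ∩ Gita ∩ Eitan: 11:15–11:25.
Restricted to 08:45–17:20: 11:15–11:25.
Total common minutes: 10.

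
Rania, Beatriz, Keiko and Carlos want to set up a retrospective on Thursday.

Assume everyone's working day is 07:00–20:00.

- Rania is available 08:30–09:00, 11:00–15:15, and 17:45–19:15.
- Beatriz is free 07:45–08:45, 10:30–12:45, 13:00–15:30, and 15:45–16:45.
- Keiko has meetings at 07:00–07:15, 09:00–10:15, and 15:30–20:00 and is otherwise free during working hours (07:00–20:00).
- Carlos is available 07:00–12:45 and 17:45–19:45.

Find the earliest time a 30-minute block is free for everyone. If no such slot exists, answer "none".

11:00

Keiko free within 07:00–20:00: 07:15–09:00, 10:15–15:30.
Rania ∩ Beatriz: 08:30–08:45, 11:00–12:45, 13:00–15:15.
Rania ∩ Beatriz ∩ Keiko: 08:30–08:45, 11:00–12:45, 13:00–15:15.
Rania ∩ Beatriz ∩ Keiko ∩ Carlos: 08:30–08:45, 11:00–12:45.
Windows ≥ 30 min: 11:00–12:45.
Earliest such window starts at 11:00.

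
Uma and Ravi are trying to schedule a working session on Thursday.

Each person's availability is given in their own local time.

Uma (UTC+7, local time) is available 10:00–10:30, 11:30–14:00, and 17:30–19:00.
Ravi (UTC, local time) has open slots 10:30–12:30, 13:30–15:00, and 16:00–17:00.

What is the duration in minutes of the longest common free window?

Uma → UTC: 03:00–03:30, 04:30–07:00, 10:30–12:00.
Ravi → UTC: 10:30–12:30, 13:30–15:00, 16:00–17:00.
Uma ∩ Ravi: 10:30–12:00.
Single common window of 90 minutes.

90 minutes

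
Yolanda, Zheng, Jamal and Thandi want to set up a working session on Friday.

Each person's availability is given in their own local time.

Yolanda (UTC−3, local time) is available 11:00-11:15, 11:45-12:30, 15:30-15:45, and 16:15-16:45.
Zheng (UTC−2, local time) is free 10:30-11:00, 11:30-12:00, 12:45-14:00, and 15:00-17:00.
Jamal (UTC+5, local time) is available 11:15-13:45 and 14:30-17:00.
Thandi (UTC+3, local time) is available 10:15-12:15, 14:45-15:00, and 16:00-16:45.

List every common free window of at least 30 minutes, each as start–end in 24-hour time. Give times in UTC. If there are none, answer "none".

Yolanda → UTC: 14:00–14:15, 14:45–15:30, 18:30–18:45, 19:15–19:45.
Zheng → UTC: 12:30–13:00, 13:30–14:00, 14:45–16:00, 17:00–19:00.
Jamal → UTC: 06:15–08:45, 09:30–12:00.
Thandi → UTC: 07:15–09:15, 11:45–12:00, 13:00–13:45.
Yolanda ∩ Zheng: 14:45–15:30, 18:30–18:45.
Yolanda ∩ Zheng ∩ Jamal: (none).
Yolanda ∩ Zheng ∩ Jamal ∩ Thandi: (none).
Windows ≥ 30 min: (none).

none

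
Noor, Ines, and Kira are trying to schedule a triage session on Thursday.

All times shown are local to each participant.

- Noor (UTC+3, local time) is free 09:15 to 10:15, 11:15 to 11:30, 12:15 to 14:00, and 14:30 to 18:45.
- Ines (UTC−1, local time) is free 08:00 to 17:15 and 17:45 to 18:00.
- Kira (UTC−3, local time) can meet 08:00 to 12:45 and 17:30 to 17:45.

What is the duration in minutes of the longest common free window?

Noor → UTC: 06:15–07:15, 08:15–08:30, 09:15–11:00, 11:30–15:45.
Ines → UTC: 09:00–18:15, 18:45–19:00.
Kira → UTC: 11:00–15:45, 20:30–20:45.
Noor ∩ Ines: 09:15–11:00, 11:30–15:45.
Noor ∩ Ines ∩ Kira: 11:30–15:45.
Single common window of 255 minutes.

255 minutes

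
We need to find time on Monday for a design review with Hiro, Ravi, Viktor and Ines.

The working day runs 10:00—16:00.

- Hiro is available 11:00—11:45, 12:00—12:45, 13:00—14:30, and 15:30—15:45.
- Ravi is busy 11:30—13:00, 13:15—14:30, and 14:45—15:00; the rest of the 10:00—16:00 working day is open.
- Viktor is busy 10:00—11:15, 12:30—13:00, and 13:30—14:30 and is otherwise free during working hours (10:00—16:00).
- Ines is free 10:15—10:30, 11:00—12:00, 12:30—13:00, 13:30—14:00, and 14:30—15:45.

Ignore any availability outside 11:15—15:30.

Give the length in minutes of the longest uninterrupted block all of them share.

15 minutes

Ravi free within 10:00–16:00: 10:00–11:30, 13:00–13:15, 14:30–14:45, 15:00–16:00.
Viktor free within 10:00–16:00: 11:15–12:30, 13:00–13:30, 14:30–16:00.
Hiro ∩ Ravi: 11:00–11:30, 13:00–13:15, 15:30–15:45.
Hiro ∩ Ravi ∩ Viktor: 11:15–11:30, 13:00–13:15, 15:30–15:45.
Hiro ∩ Ravi ∩ Viktor ∩ Ines: 11:15–11:30, 15:30–15:45.
Restricted to 11:15–15:30: 11:15–11:30.
Single common window of 15 minutes.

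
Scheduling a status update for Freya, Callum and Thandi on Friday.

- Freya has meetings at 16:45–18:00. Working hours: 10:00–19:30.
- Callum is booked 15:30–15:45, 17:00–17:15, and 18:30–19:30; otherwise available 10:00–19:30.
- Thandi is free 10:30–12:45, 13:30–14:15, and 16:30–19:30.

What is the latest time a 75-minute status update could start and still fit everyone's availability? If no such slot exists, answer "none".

Freya free within 10:00–19:30: 10:00–16:45, 18:00–19:30.
Callum free within 10:00–19:30: 10:00–15:30, 15:45–17:00, 17:15–18:30.
Freya ∩ Callum: 10:00–15:30, 15:45–16:45, 18:00–18:30.
Freya ∩ Callum ∩ Thandi: 10:30–12:45, 13:30–14:15, 16:30–16:45, 18:00–18:30.
Windows ≥ 75 min: 10:30–12:45.
Latest start in the last window 10:30–12:45 is 12:45 − 75 min = 11:30.

11:30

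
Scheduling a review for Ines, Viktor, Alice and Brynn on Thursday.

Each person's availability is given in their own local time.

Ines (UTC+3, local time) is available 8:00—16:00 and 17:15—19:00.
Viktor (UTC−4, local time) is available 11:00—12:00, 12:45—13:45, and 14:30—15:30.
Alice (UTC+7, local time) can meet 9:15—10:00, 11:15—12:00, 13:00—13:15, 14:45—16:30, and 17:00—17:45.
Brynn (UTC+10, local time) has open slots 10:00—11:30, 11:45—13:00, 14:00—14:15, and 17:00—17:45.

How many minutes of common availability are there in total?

Ines → UTC: 05:00–13:00, 14:15–16:00.
Viktor → UTC: 15:00–16:00, 16:45–17:45, 18:30–19:30.
Alice → UTC: 02:15–03:00, 04:15–05:00, 06:00–06:15, 07:45–09:30, 10:00–10:45.
Brynn → UTC: 00:00–01:30, 01:45–03:00, 04:00–04:15, 07:00–07:45.
Ines ∩ Viktor: 15:00–16:00.
Ines ∩ Viktor ∩ Alice: (none).
Ines ∩ Viktor ∩ Alice ∩ Brynn: (none).
Total common minutes: 0.

0 minutes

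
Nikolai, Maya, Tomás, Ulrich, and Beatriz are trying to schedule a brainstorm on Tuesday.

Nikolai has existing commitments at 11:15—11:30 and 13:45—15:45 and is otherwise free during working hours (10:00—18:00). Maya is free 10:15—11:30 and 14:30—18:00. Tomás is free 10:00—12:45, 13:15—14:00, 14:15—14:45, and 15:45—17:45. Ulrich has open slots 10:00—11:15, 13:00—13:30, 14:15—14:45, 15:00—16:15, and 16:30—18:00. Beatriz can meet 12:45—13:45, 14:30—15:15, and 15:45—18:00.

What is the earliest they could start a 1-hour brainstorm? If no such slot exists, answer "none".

Nikolai free within 10:00–18:00: 10:00–11:15, 11:30–13:45, 15:45–18:00.
Nikolai ∩ Maya: 10:15–11:15, 15:45–18:00.
Nikolai ∩ Maya ∩ Tomás: 10:15–11:15, 15:45–17:45.
Nikolai ∩ Maya ∩ Tomás ∩ Ulrich: 10:15–11:15, 15:45–16:15, 16:30–17:45.
Nikolai ∩ Maya ∩ Tomás ∩ Ulrich ∩ Beatriz: 15:45–16:15, 16:30–17:45.
Windows ≥ 60 min: 16:30–17:45.
Earliest such window starts at 16:30.

16:30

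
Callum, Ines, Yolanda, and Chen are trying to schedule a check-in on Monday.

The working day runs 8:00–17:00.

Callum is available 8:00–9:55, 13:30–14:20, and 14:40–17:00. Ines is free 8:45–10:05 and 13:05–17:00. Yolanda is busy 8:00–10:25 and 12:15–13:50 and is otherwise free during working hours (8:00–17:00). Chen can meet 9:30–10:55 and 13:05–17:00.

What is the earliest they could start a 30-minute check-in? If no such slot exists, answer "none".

Yolanda free within 08:00–17:00: 10:25–12:15, 13:50–17:00.
Callum ∩ Ines: 08:45–09:55, 13:30–14:20, 14:40–17:00.
Callum ∩ Ines ∩ Yolanda: 13:50–14:20, 14:40–17:00.
Callum ∩ Ines ∩ Yolanda ∩ Chen: 13:50–14:20, 14:40–17:00.
Windows ≥ 30 min: 13:50–14:20, 14:40–17:00.
Earliest such window starts at 13:50.

13:50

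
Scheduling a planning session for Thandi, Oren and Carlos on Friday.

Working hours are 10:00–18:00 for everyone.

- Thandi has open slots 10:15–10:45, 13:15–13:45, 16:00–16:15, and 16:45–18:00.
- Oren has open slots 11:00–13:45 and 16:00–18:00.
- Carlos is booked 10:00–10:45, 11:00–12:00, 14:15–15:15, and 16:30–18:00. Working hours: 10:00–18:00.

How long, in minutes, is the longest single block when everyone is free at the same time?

Carlos free within 10:00–18:00: 10:45–11:00, 12:00–14:15, 15:15–16:30.
Thandi ∩ Oren: 13:15–13:45, 16:00–16:15, 16:45–18:00.
Thandi ∩ Oren ∩ Carlos: 13:15–13:45, 16:00–16:15.
Common window lengths: 30, 15 min; longest is 30.

30 minutes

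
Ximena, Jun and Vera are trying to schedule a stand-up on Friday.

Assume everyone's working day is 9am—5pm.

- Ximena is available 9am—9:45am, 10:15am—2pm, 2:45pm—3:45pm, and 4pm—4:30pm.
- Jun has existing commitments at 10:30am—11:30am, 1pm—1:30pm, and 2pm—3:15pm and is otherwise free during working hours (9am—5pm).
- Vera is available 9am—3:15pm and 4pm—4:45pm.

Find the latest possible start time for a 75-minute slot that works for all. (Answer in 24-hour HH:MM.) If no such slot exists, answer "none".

Jun free within 09:00–17:00: 09:00–10:30, 11:30–13:00, 13:30–14:00, 15:15–17:00.
Ximena ∩ Jun: 09:00–09:45, 10:15–10:30, 11:30–13:00, 13:30–14:00, 15:15–15:45, 16:00–16:30.
Ximena ∩ Jun ∩ Vera: 09:00–09:45, 10:15–10:30, 11:30–13:00, 13:30–14:00, 16:00–16:30.
Windows ≥ 75 min: 11:30–13:00.
Latest start in the last window 11:30–13:00 is 13:00 − 75 min = 11:45.

11:45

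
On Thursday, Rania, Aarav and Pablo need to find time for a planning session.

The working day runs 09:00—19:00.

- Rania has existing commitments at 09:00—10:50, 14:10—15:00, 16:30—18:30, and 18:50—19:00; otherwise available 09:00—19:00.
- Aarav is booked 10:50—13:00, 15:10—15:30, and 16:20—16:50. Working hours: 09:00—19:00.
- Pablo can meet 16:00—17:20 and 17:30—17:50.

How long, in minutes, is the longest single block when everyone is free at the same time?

Rania free within 09:00–19:00: 10:50–14:10, 15:00–16:30, 18:30–18:50.
Aarav free within 09:00–19:00: 09:00–10:50, 13:00–15:10, 15:30–16:20, 16:50–19:00.
Rania ∩ Aarav: 13:00–14:10, 15:00–15:10, 15:30–16:20, 18:30–18:50.
Rania ∩ Aarav ∩ Pablo: 16:00–16:20.
Single common window of 20 minutes.

20 minutes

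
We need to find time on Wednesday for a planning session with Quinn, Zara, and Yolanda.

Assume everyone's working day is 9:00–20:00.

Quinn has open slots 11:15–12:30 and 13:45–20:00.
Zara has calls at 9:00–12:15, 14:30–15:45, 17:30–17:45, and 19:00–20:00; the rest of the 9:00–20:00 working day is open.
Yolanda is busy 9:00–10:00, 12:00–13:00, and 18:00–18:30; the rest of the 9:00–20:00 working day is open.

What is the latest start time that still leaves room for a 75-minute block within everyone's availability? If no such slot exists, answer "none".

Zara free within 09:00–20:00: 12:15–14:30, 15:45–17:30, 17:45–19:00.
Yolanda free within 09:00–20:00: 10:00–12:00, 13:00–18:00, 18:30–20:00.
Quinn ∩ Zara: 12:15–12:30, 13:45–14:30, 15:45–17:30, 17:45–19:00.
Quinn ∩ Zara ∩ Yolanda: 13:45–14:30, 15:45–17:30, 17:45–18:00, 18:30–19:00.
Windows ≥ 75 min: 15:45–17:30.
Latest start in the last window 15:45–17:30 is 17:30 − 75 min = 16:15.

16:15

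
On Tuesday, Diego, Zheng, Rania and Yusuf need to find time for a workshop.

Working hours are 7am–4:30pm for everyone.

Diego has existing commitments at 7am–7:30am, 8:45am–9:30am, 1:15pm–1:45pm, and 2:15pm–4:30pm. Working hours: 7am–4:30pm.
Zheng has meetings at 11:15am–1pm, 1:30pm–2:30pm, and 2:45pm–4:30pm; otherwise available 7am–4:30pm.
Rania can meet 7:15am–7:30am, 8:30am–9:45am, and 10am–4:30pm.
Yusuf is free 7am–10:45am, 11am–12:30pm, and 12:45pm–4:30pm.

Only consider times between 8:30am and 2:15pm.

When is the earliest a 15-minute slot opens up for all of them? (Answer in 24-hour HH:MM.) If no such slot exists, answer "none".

Diego free within 07:00–16:30: 07:30–08:45, 09:30–13:15, 13:45–14:15.
Zheng free within 07:00–16:30: 07:00–11:15, 13:00–13:30, 14:30–14:45.
Diego ∩ Zheng: 07:30–08:45, 09:30–11:15, 13:00–13:15.
Diego ∩ Zheng ∩ Rania: 08:30–08:45, 09:30–09:45, 10:00–11:15, 13:00–13:15.
Diego ∩ Zheng ∩ Rania ∩ Yusuf: 08:30–08:45, 09:30–09:45, 10:00–10:45, 11:00–11:15, 13:00–13:15.
Restricted to 08:30–14:15: 08:30–08:45, 09:30–09:45, 10:00–10:45, 11:00–11:15, 13:00–13:15.
Windows ≥ 15 min: 08:30–08:45, 09:30–09:45, 10:00–10:45, 11:00–11:15, 13:00–13:15.
Earliest such window starts at 08:30.

08:30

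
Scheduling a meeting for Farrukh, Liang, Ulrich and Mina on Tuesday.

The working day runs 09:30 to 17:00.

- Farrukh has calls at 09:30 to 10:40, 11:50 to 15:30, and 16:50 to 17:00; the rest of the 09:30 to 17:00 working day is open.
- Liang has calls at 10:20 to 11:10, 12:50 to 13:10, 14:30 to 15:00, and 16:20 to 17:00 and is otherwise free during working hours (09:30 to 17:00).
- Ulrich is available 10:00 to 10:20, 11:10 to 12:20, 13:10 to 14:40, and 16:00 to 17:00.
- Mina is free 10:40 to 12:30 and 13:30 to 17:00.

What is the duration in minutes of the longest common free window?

Farrukh free within 09:30–17:00: 10:40–11:50, 15:30–16:50.
Liang free within 09:30–17:00: 09:30–10:20, 11:10–12:50, 13:10–14:30, 15:00–16:20.
Farrukh ∩ Liang: 11:10–11:50, 15:30–16:20.
Farrukh ∩ Liang ∩ Ulrich: 11:10–11:50, 16:00–16:20.
Farrukh ∩ Liang ∩ Ulrich ∩ Mina: 11:10–11:50, 16:00–16:20.
Common window lengths: 40, 20 min; longest is 40.

40 minutes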